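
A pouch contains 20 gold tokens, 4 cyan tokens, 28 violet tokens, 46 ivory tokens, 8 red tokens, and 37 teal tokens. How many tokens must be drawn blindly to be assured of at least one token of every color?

140

The hardest color to obtain is cyan: we could draw every other token first — 143 − 4 = 139 tokens — without a single cyan one.
The next draw must be cyan, so 139 + 1 = 140.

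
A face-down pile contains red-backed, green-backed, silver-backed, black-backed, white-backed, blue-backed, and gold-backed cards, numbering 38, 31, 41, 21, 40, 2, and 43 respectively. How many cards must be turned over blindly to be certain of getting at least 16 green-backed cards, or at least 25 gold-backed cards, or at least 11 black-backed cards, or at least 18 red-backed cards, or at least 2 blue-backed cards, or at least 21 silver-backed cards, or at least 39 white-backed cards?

Each of the 7 back colors has its own threshold; avoid all of them simultaneously.
The worst case stops just short of every target: 17 red-backed, 15 green-backed, 20 silver-backed, 10 black-backed, 38 white-backed, 1 blue-backed, 24 gold-backed — 17 + 15 + 20 + 10 + 38 + 1 + 24 = 125 cards.
One more card must push some back color to its target, so 125 + 1 = 126.

126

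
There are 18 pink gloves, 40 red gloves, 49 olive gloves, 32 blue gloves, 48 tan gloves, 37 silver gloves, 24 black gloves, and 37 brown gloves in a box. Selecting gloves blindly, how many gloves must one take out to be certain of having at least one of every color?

The hardest color to obtain is pink: we could draw every other glove first — 285 − 18 = 267 gloves — without a single pink one.
The next draw must be pink, so 267 + 1 = 268.

268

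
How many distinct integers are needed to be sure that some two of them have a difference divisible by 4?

5

Use the pigeonhole principle on residue classes: two integers differ by a multiple of 4 exactly when they share a remainder mod 4.
There are 4 residue classes mod 4, so 4 integers can all lie in distinct classes.
One more integer must repeat a residue, giving a difference divisible by 4. So n = 4 + 1 = 5.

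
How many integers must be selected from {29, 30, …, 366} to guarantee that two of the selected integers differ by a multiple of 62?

Group the integers by remainder mod 62; there are 62 residue classes, each nonempty in this range.
Choosing one from each class (62 integers) avoids any shared remainder.
One more choice must repeat a class, so two differ by a multiple of 62. Hence 62 + 1 = 63.

63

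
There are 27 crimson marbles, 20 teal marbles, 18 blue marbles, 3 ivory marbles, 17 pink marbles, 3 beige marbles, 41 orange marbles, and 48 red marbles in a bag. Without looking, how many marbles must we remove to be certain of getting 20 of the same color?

118

Treat the 8 colors as pigeonholes.
In the worst case we take at most 19 of each color, but all 18 blue, all 3 ivory, all 17 pink, and all 3 beige (fewer than 19), giving 19 + 19 + 18 + 3 + 17 + 3 + 19 + 19 = 117.
One more marble then forces some color to 20, so 117 + 1 = 118.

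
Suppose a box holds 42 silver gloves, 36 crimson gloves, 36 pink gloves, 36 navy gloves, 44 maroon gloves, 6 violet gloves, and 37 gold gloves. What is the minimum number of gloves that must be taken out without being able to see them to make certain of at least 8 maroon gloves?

201

To avoid maroon gloves as long as possible, exhaust the other 6 colors first.
The worst case draws every non-maroon glove first: 42 + 36 + 36 + 36 + 6 + 37 = 193.
The next 8 draws are then forced to be maroon, giving 193 + 8 = 201.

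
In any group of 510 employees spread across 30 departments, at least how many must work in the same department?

The 510 employees fall into 30 departments.
If each of the 30 departments held at most 16, the total would be at most 30 × 16 = 480 < 510, a contradiction.
So at least one holds ⌈510/30⌉ = 17.

17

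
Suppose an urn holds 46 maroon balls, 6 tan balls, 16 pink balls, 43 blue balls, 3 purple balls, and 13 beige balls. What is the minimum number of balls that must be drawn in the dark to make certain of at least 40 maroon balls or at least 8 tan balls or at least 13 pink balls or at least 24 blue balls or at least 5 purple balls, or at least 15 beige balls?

97

Each of the 6 colors has its own threshold; avoid all of them simultaneously.
The worst case stops just short of every target: 39 maroon, all 6 tan, 12 pink, 23 blue, all 3 purple, all 13 beige — 39 + 6 + 12 + 23 + 3 + 13 = 96 balls.
One more ball must push some color to its target, so 96 + 1 = 97.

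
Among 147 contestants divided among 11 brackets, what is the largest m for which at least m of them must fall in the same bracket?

14

If each of the 11 brackets held at most 13, the total would be at most 11 × 13 = 143 < 147, a contradiction.
So at least one holds ⌈147/11⌉ = 14.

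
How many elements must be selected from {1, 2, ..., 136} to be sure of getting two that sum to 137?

Partition {1, …, 136} into 68 pairs: {1,136}, {2,135}, …, {68,69}.
Choosing 68 integers — say the integers 1 through 68 — takes one from each pair and avoids the property.
Choosing 69 forces two into the same pair by pigeonhole, and those sum to 137. So 69.

69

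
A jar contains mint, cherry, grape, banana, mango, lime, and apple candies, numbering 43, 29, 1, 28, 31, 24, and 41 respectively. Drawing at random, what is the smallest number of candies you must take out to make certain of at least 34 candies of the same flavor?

180

In the worst case we take at most 33 of each flavor, but all 29 cherry, all 1 grape, all 28 banana, all 31 mango, and all 24 lime (fewer than 33), giving 33 + 29 + 1 + 28 + 31 + 24 + 33 = 179.
One more candy then forces some flavor to 34, so 179 + 1 = 180.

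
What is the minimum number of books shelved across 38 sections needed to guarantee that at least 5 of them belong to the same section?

153

There are 38 sections acting as pigeonholes.
With 38 × 4 = 152 books we could place exactly 4 in each, with no class reaching 5.
One more forces some class to hold 5, so 152 + 1 = 153.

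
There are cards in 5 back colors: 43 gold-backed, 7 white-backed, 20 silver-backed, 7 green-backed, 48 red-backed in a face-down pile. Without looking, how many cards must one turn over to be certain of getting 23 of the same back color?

Treat the 5 back colors as pigeonholes.
In the worst case we take at most 22 of each back color, but all 7 white-backed, all 20 silver-backed, and all 7 green-backed (fewer than 22), giving 22 + 7 + 20 + 7 + 22 = 78.
One more card then forces some back color to 23, so 78 + 1 = 79.

79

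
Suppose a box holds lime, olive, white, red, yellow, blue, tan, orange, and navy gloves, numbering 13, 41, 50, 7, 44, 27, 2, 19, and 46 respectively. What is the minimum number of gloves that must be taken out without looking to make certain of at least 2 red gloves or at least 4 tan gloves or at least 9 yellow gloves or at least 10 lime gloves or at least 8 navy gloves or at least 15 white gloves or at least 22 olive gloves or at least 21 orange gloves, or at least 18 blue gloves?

The worst case stops just short of every target: 9 lime, 21 olive, 14 white, 1 red, 8 yellow, 17 blue, all 2 tan, all 19 orange, 7 navy — 9 + 21 + 14 + 1 + 8 + 17 + 2 + 19 + 7 = 98 gloves.
One more glove must push some color to its target, so 98 + 1 = 99.

99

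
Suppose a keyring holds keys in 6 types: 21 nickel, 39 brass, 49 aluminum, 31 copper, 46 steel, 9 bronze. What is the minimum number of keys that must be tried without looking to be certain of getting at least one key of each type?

The hardest type to obtain is bronze: we could draw every other key first — 195 − 9 = 186 keys — without a single bronze one.
The next draw must be bronze, so 186 + 1 = 187.

187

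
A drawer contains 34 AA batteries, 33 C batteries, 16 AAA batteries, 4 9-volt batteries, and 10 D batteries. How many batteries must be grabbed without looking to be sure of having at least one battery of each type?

94

The hardest type to obtain is 9-volt: we could draw every other battery first — 97 − 4 = 93 batteries — without a single 9-volt one.
The next draw must be 9-volt, so 93 + 1 = 94.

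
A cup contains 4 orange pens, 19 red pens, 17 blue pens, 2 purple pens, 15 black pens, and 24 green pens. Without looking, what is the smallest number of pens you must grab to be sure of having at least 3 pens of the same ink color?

Treat the 6 ink colors as pigeonholes.
The worst case takes 2 pens of each ink color without reaching 3 of any: 6 × 2 = 12.
The next pen must bring some ink color to 3, so 12 + 1 = 13.

13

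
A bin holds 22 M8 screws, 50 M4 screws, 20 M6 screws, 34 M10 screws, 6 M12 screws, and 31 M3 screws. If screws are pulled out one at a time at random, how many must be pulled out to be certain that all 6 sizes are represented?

158

The hardest size to obtain is M12: we could draw every other screw first — 163 − 6 = 157 screws — without a single M12 one.
The next draw must be M12, so 157 + 1 = 158.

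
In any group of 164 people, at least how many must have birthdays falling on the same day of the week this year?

24

The 164 people fall into 7 days of the week.
If each of the 7 days of the week held at most 23, the total would be at most 7 × 23 = 161 < 164, a contradiction.
So at least one holds ⌈164/7⌉ = 24.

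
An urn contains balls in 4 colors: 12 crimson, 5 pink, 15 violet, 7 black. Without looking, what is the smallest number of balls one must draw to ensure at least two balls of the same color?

5

The worst case takes 1 ball of each color without reaching 2 of any: 4 × 1 = 4.
The next ball must bring some color to 2, so 4 + 1 = 5.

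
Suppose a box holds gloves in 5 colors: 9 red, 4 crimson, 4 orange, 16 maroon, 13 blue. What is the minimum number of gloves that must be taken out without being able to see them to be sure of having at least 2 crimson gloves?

To avoid crimson gloves as long as possible, exhaust the other 4 colors first.
The worst case draws every non-crimson glove first: 9 + 4 + 16 + 13 = 42.
The next 2 draws are then forced to be crimson, giving 42 + 2 = 44.

44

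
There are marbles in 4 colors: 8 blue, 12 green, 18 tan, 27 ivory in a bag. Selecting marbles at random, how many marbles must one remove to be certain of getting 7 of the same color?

The worst case takes 6 marbles of each color without reaching 7 of any: 4 × 6 = 24.
The next marble must bring some color to 7, so 24 + 1 = 25.

25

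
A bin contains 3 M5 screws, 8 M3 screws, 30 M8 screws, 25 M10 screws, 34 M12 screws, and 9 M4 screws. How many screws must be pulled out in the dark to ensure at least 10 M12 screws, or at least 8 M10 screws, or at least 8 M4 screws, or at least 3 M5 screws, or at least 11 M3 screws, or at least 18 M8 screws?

51

The worst case stops just short of every target: 2 M5, all 8 M3, 17 M8, 7 M10, 9 M12, 7 M4 — 2 + 8 + 17 + 7 + 9 + 7 = 50 screws.
One more screw must push some size to its target, so 50 + 1 = 51.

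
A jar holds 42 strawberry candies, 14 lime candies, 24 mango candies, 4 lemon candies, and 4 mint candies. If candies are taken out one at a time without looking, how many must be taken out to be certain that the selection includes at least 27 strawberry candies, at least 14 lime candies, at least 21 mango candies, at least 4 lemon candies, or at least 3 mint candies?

The worst case stops just short of every target: 26 strawberry, 13 lime, 20 mango, 3 lemon, 2 mint — 26 + 13 + 20 + 3 + 2 = 64 candies.
One more candy must push some flavor to its target, so 64 + 1 = 65.

65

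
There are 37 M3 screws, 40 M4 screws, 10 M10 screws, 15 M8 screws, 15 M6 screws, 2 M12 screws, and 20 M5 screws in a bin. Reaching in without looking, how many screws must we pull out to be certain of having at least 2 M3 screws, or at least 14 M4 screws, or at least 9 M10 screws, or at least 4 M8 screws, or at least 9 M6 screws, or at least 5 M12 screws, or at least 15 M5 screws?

50

Each of the 7 sizes has its own threshold; avoid all of them simultaneously.
The worst case stops just short of every target: 1 M3, 13 M4, 8 M10, 3 M8, 8 M6, all 2 M12, 14 M5 — 1 + 13 + 8 + 3 + 8 + 2 + 14 = 49 screws.
One more screw must push some size to its target, so 49 + 1 = 50.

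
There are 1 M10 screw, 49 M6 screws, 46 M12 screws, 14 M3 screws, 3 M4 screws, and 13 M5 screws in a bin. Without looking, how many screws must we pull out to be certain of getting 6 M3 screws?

118

To avoid M3 screws as long as possible, exhaust the other 5 sizes first.
The worst case draws every non-M3 screw first: 1 + 49 + 46 + 3 + 13 = 112.
The next 6 draws are then forced to be M3, giving 112 + 6 = 118.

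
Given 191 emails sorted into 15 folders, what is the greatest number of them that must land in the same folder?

If each of the 15 folders held at most 12, the total would be at most 15 × 12 = 180 < 191, a contradiction.
So at least one holds ⌈191/15⌉ = 13.

13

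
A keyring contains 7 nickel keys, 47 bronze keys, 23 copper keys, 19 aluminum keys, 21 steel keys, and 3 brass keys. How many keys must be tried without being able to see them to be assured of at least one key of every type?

118

The hardest type to obtain is brass: we could draw every other key first — 120 − 3 = 117 keys — without a single brass one.
The next draw must be brass, so 117 + 1 = 118.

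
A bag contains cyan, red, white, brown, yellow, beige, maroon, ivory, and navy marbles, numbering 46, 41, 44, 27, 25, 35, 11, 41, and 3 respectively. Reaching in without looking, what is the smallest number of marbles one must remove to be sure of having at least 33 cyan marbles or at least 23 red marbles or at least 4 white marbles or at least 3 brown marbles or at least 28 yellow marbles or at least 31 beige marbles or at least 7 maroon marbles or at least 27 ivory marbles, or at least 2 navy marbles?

Each of the 9 colors has its own threshold; avoid all of them simultaneously.
The worst case stops just short of every target: 32 cyan, 22 red, 3 white, 2 brown, all 25 yellow, 30 beige, 6 maroon, 26 ivory, 1 navy — 32 + 22 + 3 + 2 + 25 + 30 + 6 + 26 + 1 = 147 marbles.
One more marble must push some color to its target, so 147 + 1 = 148.

148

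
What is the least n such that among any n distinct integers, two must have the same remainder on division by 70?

Two integers differ by a multiple of 70 exactly when they share a remainder mod 70.
There are 70 residue classes mod 70, so 70 integers can all lie in distinct classes.
One more integer must repeat a residue, giving a difference divisible by 70. So n = 70 + 1 = 71.

71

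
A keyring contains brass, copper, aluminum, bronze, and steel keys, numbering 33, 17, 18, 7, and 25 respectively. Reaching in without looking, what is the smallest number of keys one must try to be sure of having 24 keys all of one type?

89

In the worst case we take at most 23 of each type, but all 17 copper, all 18 aluminum, and all 7 bronze (fewer than 23), giving 23 + 17 + 18 + 7 + 23 = 88.
One more key then forces some type to 24, so 88 + 1 = 89.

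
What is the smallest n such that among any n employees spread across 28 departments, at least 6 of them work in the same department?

There are 28 departments acting as pigeonholes.
With 28 × 5 = 140 employees we could place exactly 5 in each, with no class reaching 6.
One more forces some class to hold 6, so 140 + 1 = 141.

141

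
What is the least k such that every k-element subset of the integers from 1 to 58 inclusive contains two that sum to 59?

30

Partition {1, …, 58} into 29 pairs: {1,58}, {2,57}, …, {29,30}.
Choosing 29 integers — say the integers 1 through 29 — takes one from each pair and avoids the property.
Choosing 30 forces two into the same pair by pigeonhole, and those sum to 59. So 30.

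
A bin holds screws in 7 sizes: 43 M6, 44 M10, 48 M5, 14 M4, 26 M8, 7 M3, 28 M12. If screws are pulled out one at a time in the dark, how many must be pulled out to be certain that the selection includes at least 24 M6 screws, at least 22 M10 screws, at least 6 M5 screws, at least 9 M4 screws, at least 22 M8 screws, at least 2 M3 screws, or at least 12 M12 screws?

91

The worst case stops just short of every target: 23 M6, 21 M10, 5 M5, 8 M4, 21 M8, 1 M3, 11 M12 — 23 + 21 + 5 + 8 + 21 + 1 + 11 = 90 screws.
One more screw must push some size to its target, so 90 + 1 = 91.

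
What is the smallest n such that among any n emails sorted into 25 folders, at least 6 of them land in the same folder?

There are 25 folders acting as pigeonholes.
With 25 × 5 = 125 emails we could place exactly 5 in each, with no class reaching 6.
One more forces some class to hold 6, so 125 + 1 = 126.

126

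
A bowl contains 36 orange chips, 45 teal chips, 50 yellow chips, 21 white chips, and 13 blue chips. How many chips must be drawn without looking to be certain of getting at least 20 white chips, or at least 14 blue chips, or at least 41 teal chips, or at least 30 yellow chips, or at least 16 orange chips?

117

The worst case stops just short of every target: 15 orange, 40 teal, 29 yellow, 19 white, 13 blue — 15 + 40 + 29 + 19 + 13 = 116 chips.
One more chip must push some color to its target, so 116 + 1 = 117.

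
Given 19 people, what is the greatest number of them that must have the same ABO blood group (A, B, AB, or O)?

The 19 people fall into 4 ABO blood groups.
If each of the 4 ABO blood groups held at most 4, the total would be at most 4 × 4 = 16 < 19, a contradiction.
So at least one holds ⌈19/4⌉ = 5.

5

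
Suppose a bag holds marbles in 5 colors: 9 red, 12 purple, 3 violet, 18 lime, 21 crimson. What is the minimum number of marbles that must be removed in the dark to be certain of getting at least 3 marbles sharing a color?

11

Treat the 5 colors as pigeonholes.
The worst case takes 2 marbles of each color without reaching 3 of any: 5 × 2 = 10.
The next marble must bring some color to 3, so 10 + 1 = 11.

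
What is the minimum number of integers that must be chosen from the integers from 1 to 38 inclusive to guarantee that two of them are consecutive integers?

20

Partition {1, …, 38} into 19 pairs: {1,2}, {3,4}, …, {37,38}.
Choosing 19 integers — say the 19 even numbers 2, 4, …, 38 — takes one from each pair and avoids the property.
Choosing 20 forces two into the same pair by pigeonhole, and those are consecutive. So 20.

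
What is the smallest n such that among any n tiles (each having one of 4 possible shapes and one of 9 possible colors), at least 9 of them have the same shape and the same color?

There are 4 × 9 = 36 (shape, color) combinations acting as pigeonholes.
With 36 × 8 = 288 tiles we could place exactly 8 in each, with no (shape, color) pair reaching 9.
One more forces some (shape, color) pair to hold 9, so 288 + 1 = 289.

289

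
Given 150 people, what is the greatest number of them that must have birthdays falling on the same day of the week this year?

22

There are 7 days of the week, which serve as the pigeonholes.
If each of the 7 days of the week held at most 21, the total would be at most 7 × 21 = 147 < 150, a contradiction.
So at least one holds ⌈150/7⌉ = 22.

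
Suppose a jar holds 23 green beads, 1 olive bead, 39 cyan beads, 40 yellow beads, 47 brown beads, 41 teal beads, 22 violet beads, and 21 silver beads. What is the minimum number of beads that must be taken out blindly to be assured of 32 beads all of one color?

192

In the worst case we take at most 31 of each color, but all 23 green, all 1 olive, all 22 violet, and all 21 silver (fewer than 31), giving 23 + 1 + 31 + 31 + 31 + 31 + 22 + 21 = 191.
One more bead then forces some color to 32, so 191 + 1 = 192.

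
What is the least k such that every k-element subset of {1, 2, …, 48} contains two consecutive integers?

25

Partition {1, …, 48} into 24 pairs: {1,2}, {3,4}, …, {47,48}.
Choosing 24 integers — say the 24 even numbers 2, 4, …, 48 — takes one from each pair and avoids the property.
Choosing 25 forces two into the same pair by pigeonhole, and those are consecutive. So 25.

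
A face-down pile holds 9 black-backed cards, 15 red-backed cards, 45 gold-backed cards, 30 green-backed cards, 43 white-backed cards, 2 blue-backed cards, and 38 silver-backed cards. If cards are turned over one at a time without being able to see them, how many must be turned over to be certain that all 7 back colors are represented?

181

The hardest back color to obtain is blue-backed: we could draw every other card first — 182 − 2 = 180 cards — without a single blue-backed one.
The next draw must be blue-backed, so 180 + 1 = 181.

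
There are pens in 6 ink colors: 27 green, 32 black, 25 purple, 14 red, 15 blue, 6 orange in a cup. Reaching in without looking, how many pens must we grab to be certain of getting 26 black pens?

113

The worst case draws every non-black pen first: 27 + 25 + 14 + 15 + 6 = 87.
The next 26 draws are then forced to be black, giving 87 + 26 = 113.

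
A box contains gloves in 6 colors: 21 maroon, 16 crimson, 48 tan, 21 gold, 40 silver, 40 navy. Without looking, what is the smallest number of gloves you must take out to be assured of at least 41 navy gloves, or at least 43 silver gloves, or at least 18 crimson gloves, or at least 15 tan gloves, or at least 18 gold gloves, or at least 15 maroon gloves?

142

The worst case stops just short of every target: 14 maroon, all 16 crimson, 14 tan, 17 gold, all 40 silver, 40 navy — 14 + 16 + 14 + 17 + 40 + 40 = 141 gloves.
One more glove must push some color to its target, so 141 + 1 = 142.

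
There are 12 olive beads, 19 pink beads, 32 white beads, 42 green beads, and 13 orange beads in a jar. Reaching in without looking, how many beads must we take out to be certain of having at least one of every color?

The hardest color to obtain is olive: we could draw every other bead first — 118 − 12 = 106 beads — without a single olive one.
The next draw must be olive, so 106 + 1 = 107.

107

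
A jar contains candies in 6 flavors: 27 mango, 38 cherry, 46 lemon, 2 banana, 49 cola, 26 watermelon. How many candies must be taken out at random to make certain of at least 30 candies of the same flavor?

Treat the 6 flavors as pigeonholes.
In the worst case we take at most 29 of each flavor, but all 27 mango, all 2 banana, and all 26 watermelon (fewer than 29), giving 27 + 29 + 29 + 2 + 29 + 26 = 142.
One more candy then forces some flavor to 30, so 142 + 1 = 143.

143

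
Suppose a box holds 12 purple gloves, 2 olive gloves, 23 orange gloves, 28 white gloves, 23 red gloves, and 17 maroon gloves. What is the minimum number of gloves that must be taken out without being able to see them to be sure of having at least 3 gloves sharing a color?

The worst case takes 2 gloves of each color without reaching 3 of any: 6 × 2 = 12.
The next glove must bring some color to 3, so 12 + 1 = 13.

13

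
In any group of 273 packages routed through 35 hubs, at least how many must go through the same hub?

8

If each of the 35 hubs held at most 7, the total would be at most 35 × 7 = 245 < 273, a contradiction.
So at least one holds ⌈273/35⌉ = 8.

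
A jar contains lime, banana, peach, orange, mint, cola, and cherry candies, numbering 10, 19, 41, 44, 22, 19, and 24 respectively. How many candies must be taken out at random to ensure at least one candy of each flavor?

170

The hardest flavor to obtain is lime: we could draw every other candy first — 179 − 10 = 169 candies — without a single lime one.
The next draw must be lime, so 169 + 1 = 170.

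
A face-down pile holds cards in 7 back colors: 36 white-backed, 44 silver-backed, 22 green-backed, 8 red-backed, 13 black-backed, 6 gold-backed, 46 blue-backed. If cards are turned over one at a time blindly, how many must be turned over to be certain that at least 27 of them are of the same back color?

128

Treat the 7 back colors as pigeonholes.
In the worst case we take at most 26 of each back color, but all 22 green-backed, all 8 red-backed, all 13 black-backed, and all 6 gold-backed (fewer than 26), giving 26 + 26 + 22 + 8 + 13 + 6 + 26 = 127.
One more card then forces some back color to 27, so 127 + 1 = 128.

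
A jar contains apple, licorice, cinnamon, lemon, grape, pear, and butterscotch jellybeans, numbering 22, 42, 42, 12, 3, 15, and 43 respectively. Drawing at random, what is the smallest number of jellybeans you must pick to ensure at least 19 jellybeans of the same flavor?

103

Treat the 7 flavors as pigeonholes.
In the worst case we take at most 18 of each flavor, but all 12 lemon, all 3 grape, and all 15 pear (fewer than 18), giving 18 + 18 + 18 + 12 + 3 + 15 + 18 = 102.
One more jellybean then forces some flavor to 19, so 102 + 1 = 103.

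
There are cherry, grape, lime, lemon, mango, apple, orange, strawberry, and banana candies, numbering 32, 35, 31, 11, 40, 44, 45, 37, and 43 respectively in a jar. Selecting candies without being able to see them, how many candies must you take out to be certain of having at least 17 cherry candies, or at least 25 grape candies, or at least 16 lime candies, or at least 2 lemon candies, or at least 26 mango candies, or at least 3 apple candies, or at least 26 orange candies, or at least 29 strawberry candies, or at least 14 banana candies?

The worst case stops just short of every target: 16 cherry, 24 grape, 15 lime, 1 lemon, 25 mango, 2 apple, 25 orange, 28 strawberry, 13 banana — 16 + 24 + 15 + 1 + 25 + 2 + 25 + 28 + 13 = 149 candies.
One more candy must push some flavor to its target, so 149 + 1 = 150.

150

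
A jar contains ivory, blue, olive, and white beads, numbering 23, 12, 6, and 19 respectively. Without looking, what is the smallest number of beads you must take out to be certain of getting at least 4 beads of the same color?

Treat the 4 colors as pigeonholes.
The worst case takes 3 beads of each color without reaching 4 of any: 4 × 3 = 12.
The next bead must bring some color to 4, so 12 + 1 = 13.

13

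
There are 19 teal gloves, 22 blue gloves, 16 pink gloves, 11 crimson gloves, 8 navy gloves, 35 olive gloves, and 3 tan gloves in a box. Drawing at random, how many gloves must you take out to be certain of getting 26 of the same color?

Treat the 7 colors as pigeonholes.
In the worst case we take at most 25 of each color, but all 19 teal, all 22 blue, all 16 pink, all 11 crimson, all 8 navy, and all 3 tan (fewer than 25), giving 19 + 22 + 16 + 11 + 8 + 25 + 3 = 104.
One more glove then forces some color to 26, so 104 + 1 = 105.

105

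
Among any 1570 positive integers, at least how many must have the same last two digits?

If each of the 100 possible two-digit endings held at most 15, the total would be at most 100 × 15 = 1500 < 1570, a contradiction.
So at least one holds ⌈1570/100⌉ = 16.

16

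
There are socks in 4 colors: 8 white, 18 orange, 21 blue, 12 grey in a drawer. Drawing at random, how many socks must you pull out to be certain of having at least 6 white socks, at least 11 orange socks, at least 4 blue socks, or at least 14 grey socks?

The worst case stops just short of every target: 5 white, 10 orange, 3 blue, all 12 grey — 5 + 10 + 3 + 12 = 30 socks.
One more sock must push some color to its target, so 30 + 1 = 31.

31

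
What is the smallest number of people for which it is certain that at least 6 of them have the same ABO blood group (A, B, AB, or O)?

21

There are 4 ABO blood groups acting as pigeonholes.
With 4 × 5 = 20 people we could place exactly 5 in each, with no class reaching 6.
One more forces some class to hold 6, so 20 + 1 = 21.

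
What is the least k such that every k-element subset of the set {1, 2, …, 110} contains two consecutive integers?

56

Partition {1, …, 110} into 55 pairs: {1,2}, {3,4}, …, {109,110}.
Choosing 55 integers — say the 55 even numbers 2, 4, …, 110 — takes one from each pair and avoids the property.
Choosing 56 forces two into the same pair by pigeonhole, and those are consecutive. So 56.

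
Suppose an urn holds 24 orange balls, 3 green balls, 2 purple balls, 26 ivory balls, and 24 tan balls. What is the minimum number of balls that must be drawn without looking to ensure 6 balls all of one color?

In the worst case we take at most 5 of each color, but all 3 green and all 2 purple (fewer than 5), giving 5 + 3 + 2 + 5 + 5 = 20.
One more ball then forces some color to 6, so 20 + 1 = 21.

21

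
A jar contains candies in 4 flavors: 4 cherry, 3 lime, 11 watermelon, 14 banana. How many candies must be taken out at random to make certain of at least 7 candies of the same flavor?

Treat the 4 flavors as pigeonholes.
In the worst case we take at most 6 of each flavor, but all 4 cherry and all 3 lime (fewer than 6), giving 4 + 3 + 6 + 6 = 19.
One more candy then forces some flavor to 7, so 19 + 1 = 20.

20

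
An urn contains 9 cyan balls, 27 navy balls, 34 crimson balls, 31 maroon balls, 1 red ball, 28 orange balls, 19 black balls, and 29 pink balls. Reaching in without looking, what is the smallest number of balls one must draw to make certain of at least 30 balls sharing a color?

172

In the worst case we take at most 29 of each color, but all 9 cyan, all 27 navy, all 1 red, all 28 orange, and all 19 black (fewer than 29), giving 9 + 27 + 29 + 29 + 1 + 28 + 19 + 29 = 171.
One more ball then forces some color to 30, so 171 + 1 = 172.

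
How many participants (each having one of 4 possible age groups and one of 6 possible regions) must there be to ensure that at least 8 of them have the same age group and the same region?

There are 4 × 6 = 24 (age group, region) combinations acting as pigeonholes.
With 24 × 7 = 168 participants we could place exactly 7 in each, with no (age group, region) pair reaching 8.
One more forces some (age group, region) pair to hold 8, so 168 + 1 = 169.

169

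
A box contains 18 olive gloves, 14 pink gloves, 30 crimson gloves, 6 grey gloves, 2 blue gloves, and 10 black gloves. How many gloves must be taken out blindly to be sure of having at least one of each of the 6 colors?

The hardest color to obtain is blue: we could draw every other glove first — 80 − 2 = 78 gloves — without a single blue one.
The next draw must be blue, so 78 + 1 = 79.

79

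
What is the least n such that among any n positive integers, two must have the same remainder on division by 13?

Two integers differ by a multiple of 13 exactly when they share a remainder mod 13.
There are 13 residue classes mod 13, so 13 integers can all lie in distinct classes.
One more integer must repeat a residue, giving a difference divisible by 13. So n = 13 + 1 = 14.

14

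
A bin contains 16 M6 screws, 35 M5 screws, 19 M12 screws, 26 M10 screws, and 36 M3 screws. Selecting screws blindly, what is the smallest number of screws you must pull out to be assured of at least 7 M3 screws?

103

The worst case draws every non-M3 screw first: 16 + 35 + 19 + 26 = 96.
The next 7 draws are then forced to be M3, giving 96 + 7 = 103.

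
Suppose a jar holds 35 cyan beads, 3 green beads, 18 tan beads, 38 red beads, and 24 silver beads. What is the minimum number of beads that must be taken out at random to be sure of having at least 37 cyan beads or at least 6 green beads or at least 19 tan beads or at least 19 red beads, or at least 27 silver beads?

Each of the 5 colors has its own threshold; avoid all of them simultaneously.
The worst case stops just short of every target: all 35 cyan, all 3 green, 18 tan, 18 red, all 24 silver — 35 + 3 + 18 + 18 + 24 = 98 beads.
One more bead must push some color to its target, so 98 + 1 = 99.

99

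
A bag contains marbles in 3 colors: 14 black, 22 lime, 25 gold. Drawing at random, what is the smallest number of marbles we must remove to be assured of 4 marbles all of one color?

Treat the 3 colors as pigeonholes.
The worst case takes 3 marbles of each color without reaching 4 of any: 3 × 3 = 9.
The next marble must bring some color to 4, so 9 + 1 = 10.

10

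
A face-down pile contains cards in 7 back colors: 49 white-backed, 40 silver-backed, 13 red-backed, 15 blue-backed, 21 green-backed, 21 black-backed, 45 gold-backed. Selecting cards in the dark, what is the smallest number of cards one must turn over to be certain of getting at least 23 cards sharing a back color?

137

In the worst case we take at most 22 of each back color, but all 13 red-backed, all 15 blue-backed, all 21 green-backed, and all 21 black-backed (fewer than 22), giving 22 + 22 + 13 + 15 + 21 + 21 + 22 = 136.
One more card then forces some back color to 23, so 136 + 1 = 137.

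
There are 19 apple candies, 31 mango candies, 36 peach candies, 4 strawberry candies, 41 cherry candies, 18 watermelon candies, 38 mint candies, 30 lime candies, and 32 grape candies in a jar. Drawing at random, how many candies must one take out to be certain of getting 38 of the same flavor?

In the worst case we take at most 37 of each flavor, but all 19 apple, all 31 mango, all 36 peach, all 4 strawberry, all 18 watermelon, all 30 lime, and all 32 grape (fewer than 37), giving 19 + 31 + 36 + 4 + 37 + 18 + 37 + 30 + 32 = 244.
One more candy then forces some flavor to 38, so 244 + 1 = 245.

245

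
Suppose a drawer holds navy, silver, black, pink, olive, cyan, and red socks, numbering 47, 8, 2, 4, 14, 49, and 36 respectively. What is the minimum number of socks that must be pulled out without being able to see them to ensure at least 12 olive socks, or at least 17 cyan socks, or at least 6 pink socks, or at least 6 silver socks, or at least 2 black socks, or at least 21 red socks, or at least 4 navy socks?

61

Each of the 7 colors has its own threshold; avoid all of them simultaneously.
The worst case stops just short of every target: 3 navy, 5 silver, 1 black, all 4 pink, 11 olive, 16 cyan, 20 red — 3 + 5 + 1 + 4 + 11 + 16 + 20 = 60 socks.
One more sock must push some color to its target, so 60 + 1 = 61.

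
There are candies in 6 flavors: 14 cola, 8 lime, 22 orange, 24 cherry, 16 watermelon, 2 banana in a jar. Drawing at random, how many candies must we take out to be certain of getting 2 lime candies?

80

The worst case draws every non-lime candy first: 14 + 22 + 24 + 16 + 2 = 78.
The next 2 draws are then forced to be lime, giving 78 + 2 = 80.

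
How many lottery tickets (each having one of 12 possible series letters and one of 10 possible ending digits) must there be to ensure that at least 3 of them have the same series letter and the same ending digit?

There are 12 × 10 = 120 (series letter, ending digit) combinations acting as pigeonholes.
With 120 × 2 = 240 lottery tickets we could place exactly 2 in each, with no (series letter, ending digit) pair reaching 3.
One more forces some (series letter, ending digit) pair to hold 3, so 240 + 1 = 241.

241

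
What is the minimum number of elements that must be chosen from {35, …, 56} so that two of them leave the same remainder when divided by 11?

12

Use the pigeonhole principle on residue classes: group the integers by remainder mod 11; there are 11 residue classes, each nonempty in this range.
Choosing one from each class (11 integers) avoids any shared remainder.
One more choice must repeat a class, so two differ by a multiple of 11. Hence 11 + 1 = 12.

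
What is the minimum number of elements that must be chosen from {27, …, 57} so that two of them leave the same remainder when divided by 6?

7

Group the integers by remainder mod 6; there are 6 residue classes, each nonempty in this range.
Choosing one from each class (6 integers) avoids any shared remainder.
One more choice must repeat a class, so two differ by a multiple of 6. Hence 6 + 1 = 7.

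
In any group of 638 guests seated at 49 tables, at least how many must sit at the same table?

14

The 638 guests fall into 49 tables.
If each of the 49 tables held at most 13, the total would be at most 49 × 13 = 637 < 638, a contradiction.
So at least one holds ⌈638/49⌉ = 14.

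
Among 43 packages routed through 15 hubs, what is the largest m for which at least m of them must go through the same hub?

The 43 packages fall into 15 hubs.
If each of the 15 hubs held at most 2, the total would be at most 15 × 2 = 30 < 43, a contradiction.
So at least one holds ⌈43/15⌉ = 3.

3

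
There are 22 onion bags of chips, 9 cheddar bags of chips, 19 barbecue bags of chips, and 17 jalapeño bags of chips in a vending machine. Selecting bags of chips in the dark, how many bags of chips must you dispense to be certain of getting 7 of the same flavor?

The worst case takes 6 bags of chips of each flavor without reaching 7 of any: 4 × 6 = 24.
The next bag of chips must bring some flavor to 7, so 24 + 1 = 25.

25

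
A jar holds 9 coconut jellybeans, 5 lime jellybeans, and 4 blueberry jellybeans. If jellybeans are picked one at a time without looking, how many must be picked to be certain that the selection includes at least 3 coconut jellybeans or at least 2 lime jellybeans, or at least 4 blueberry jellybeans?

The worst case stops just short of every target: 2 coconut, 1 lime, 3 blueberry — 2 + 1 + 3 = 6 jellybeans.
One more jellybean must push some flavor to its target, so 6 + 1 = 7.

7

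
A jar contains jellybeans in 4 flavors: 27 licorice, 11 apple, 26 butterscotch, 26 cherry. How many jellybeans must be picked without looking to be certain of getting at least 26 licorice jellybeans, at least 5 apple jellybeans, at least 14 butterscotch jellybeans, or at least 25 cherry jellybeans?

The worst case stops just short of every target: 25 licorice, 4 apple, 13 butterscotch, 24 cherry — 25 + 4 + 13 + 24 = 66 jellybeans.
One more jellybean must push some flavor to its target, so 66 + 1 = 67.

67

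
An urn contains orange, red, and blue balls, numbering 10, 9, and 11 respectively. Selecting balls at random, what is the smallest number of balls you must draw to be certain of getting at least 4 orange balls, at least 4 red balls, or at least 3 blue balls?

The worst case stops just short of every target: 3 orange, 3 red, 2 blue — 3 + 3 + 2 = 8 balls.
One more ball must push some color to its target, so 8 + 1 = 9.

9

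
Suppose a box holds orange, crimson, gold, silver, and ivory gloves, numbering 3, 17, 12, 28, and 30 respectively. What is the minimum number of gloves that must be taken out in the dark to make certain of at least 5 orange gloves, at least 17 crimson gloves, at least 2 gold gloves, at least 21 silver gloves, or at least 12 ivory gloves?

The worst case stops just short of every target: all 3 orange, 16 crimson, 1 gold, 20 silver, 11 ivory — 3 + 16 + 1 + 20 + 11 = 51 gloves.
One more glove must push some color to its target, so 51 + 1 = 52.

52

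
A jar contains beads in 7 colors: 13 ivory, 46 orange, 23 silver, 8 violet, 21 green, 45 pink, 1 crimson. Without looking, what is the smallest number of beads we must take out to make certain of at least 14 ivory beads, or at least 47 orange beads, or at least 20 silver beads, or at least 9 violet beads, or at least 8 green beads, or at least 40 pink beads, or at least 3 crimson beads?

134

Each of the 7 colors has its own threshold; avoid all of them simultaneously.
The worst case stops just short of every target: 13 ivory, 46 orange, 19 silver, 8 violet, 7 green, 39 pink, all 1 crimson — 13 + 46 + 19 + 8 + 7 + 39 + 1 = 133 beads.
One more bead must push some color to its target, so 133 + 1 = 134.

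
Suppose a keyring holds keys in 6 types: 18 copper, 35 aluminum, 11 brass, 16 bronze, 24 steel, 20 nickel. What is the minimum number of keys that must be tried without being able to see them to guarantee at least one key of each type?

114

The hardest type to obtain is brass: we could draw every other key first — 124 − 11 = 113 keys — without a single brass one.
The next draw must be brass, so 113 + 1 = 114.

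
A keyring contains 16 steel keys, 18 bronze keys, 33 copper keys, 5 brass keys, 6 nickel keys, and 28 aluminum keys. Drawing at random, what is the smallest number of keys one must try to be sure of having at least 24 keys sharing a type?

In the worst case we take at most 23 of each type, but all 16 steel, all 18 bronze, all 5 brass, and all 6 nickel (fewer than 23), giving 16 + 18 + 23 + 5 + 6 + 23 = 91.
One more key then forces some type to 24, so 91 + 1 = 92.

92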